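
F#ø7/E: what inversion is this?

third inversion

F#ø7/E means F# half-diminished seventh with E in the bass. E is the seventh of F# half-diminished seventh (F#–A–C–E), so this is third inversion.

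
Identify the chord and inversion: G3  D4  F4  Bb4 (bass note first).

The distinct note names are G, D, F, Bb. Stacked in thirds they read G–Bb–D–F, which is a minor seventh chord on G.
G is the root of G minor seventh; root in the bass means root position (figured bass 7).

G minor seventh, root position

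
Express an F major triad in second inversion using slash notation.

Second inversion of F major has the fifth (C) in the bass. As a slash chord: Fmaj/C.

Fmaj/C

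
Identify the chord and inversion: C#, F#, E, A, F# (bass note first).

The pitch classes C#, F#, E, A arrange in thirds as F#–A–C#–E: an F# minor seventh chord.
With the fifth (C#) in the bass, the chord is in second inversion (figured bass 4/3).

F# minor seventh, second inversion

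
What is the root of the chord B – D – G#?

G#

The distinct letter names are B, D, G#. Arranged as a stack of thirds they read G#–B–D, so G# is the root (a G# diminished triad).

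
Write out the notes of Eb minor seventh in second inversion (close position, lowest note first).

Eb minor seventh is Eb–Gb–Bb–Db. Second inversion puts the fifth (Bb) in the bass, with the remaining tones above: Bb, Db, Eb, Gb.

Bb, Db, Eb, Gb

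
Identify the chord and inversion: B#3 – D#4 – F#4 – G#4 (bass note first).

G# dominant seventh, first inversion

The distinct note names are B#, D#, F#, G#. Stacked in thirds they read G#–B#–D#–F#, which is a dominant seventh chord on G#.
B# is the third of G# dominant seventh; third in the bass means first inversion (figured bass 6/5).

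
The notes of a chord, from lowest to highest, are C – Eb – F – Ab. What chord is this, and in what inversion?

F minor seventh, second inversion

The pitch classes C, Eb, F, Ab arrange in thirds as F–Ab–C–Eb: an F minor seventh chord.
C is the fifth of F minor seventh; fifth in the bass means second inversion (figured bass 4/3).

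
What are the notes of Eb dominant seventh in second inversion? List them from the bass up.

Spelling Eb dominant seventh: Eb–G–Bb–Db. In second inversion the fifth is bass, giving Bb, Db, Eb, G from the bottom.

Bb, Db, Eb, G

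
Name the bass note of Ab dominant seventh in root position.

Ab

The root of Ab dominant seventh (Ab–C–Eb–Gb) is Ab; that is the bass in root position.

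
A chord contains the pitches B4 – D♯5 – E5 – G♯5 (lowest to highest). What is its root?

Reordering B, D#, E, G# into stacked thirds gives E–G#–B–D#; the bottom of that stack, E, is the root.

E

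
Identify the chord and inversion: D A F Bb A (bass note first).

Reducing to letter names: D, A, F, Bb. These stack in thirds as Bb–D–F–A — a Bb major seventh chord.
The lowest note is D, the third of the chord, so this is first inversion (figured bass 6/5).

Bb major seventh, first inversion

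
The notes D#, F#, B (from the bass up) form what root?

B

The distinct letter names are D#, F#, B. Arranged as a stack of thirds they read B–D#–F#, so B is the root (a B major triad).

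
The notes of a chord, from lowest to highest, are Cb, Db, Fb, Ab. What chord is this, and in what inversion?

Db minor seventh, third inversion

The pitch classes Cb, Db, Fb, Ab arrange in thirds as Db–Fb–Ab–Cb: a Db minor seventh chord.
Cb is the seventh of Db minor seventh; seventh in the bass means third inversion (figured bass 4/2).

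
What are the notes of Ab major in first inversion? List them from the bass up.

Spelling Ab major: Ab–C–Eb. In first inversion the third is bass, giving C, Eb, Ab from the bottom.

C, Eb, Ab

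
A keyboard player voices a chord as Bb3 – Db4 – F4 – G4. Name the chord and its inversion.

G half-diminished seventh, first inversion

Reducing to letter names: Bb, Db, F, G. These stack in thirds as G–Bb–Db–F — a G half-diminished seventh chord.
The lowest note is Bb, the third of the chord, so this is first inversion (figured bass 6/5).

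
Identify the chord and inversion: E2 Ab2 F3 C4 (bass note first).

The pitch classes E, Ab, F, C arrange in thirds as F–Ab–C–E: an F minor-major seventh chord.
The lowest note is E, the seventh of the chord, so this is third inversion (figured bass 4/2).

F minor-major seventh, third inversion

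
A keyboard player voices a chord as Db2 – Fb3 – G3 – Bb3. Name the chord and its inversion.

The pitch classes Db, Fb, G, Bb arrange in thirds as G–Bb–Db–Fb: a G diminished seventh chord.
With the fifth (Db) in the bass, the chord is in second inversion (figured bass 4/3).

G diminished seventh, second inversion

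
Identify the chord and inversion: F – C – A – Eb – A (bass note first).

The pitch classes F, C, A, Eb arrange in thirds as F–A–C–Eb: an F dominant seventh chord.
The lowest note is F, the root of the chord, so this is root position (figured bass 7).

F dominant seventh, root position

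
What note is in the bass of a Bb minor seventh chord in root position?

Bb minor seventh is Bb–Db–F–Ab. Root position places the root in the bass: Bb.

Bb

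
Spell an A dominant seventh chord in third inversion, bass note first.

G, A, C#, E

A dominant seventh is A–C#–E–G. Third inversion puts the seventh (G) in the bass, with the remaining tones above: G, A, C#, E.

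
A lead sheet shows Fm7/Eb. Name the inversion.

Fm7/Eb means F minor seventh with Eb in the bass. Eb is the seventh of F minor seventh (F–Ab–C–Eb), so this is third inversion.

third inversion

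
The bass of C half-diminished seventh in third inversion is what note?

Bb

In third inversion the seventh is lowest. For C half-diminished seventh (C–Eb–Gb–Bb) that is Bb.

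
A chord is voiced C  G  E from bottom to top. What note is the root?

C

Reordering C, G, E into stacked thirds gives C–E–G; the bottom of that stack, C, is the root.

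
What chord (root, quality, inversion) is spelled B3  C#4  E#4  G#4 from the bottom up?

Reducing to letter names: B, C#, E#, G#. These stack in thirds as C#–E#–G#–B — a C# dominant seventh chord.
With the seventh (B) in the bass, the chord is in third inversion (figured bass 4/2).

C# dominant seventh, third inversion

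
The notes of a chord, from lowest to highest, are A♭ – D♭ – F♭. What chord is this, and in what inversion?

Db minor, second inversion

The pitch classes Ab, Db, Fb arrange in thirds as Db–Fb–Ab: a Db minor triad.
Ab is the fifth of Db minor; fifth in the bass means second inversion (figured bass 6/4).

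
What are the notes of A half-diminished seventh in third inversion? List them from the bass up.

G, A, C, Eb

Spelling A half-diminished seventh: A–C–Eb–G. In third inversion the seventh is bass, giving G, A, C, Eb from the bottom.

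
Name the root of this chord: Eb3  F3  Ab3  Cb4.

Eb, F, Ab, Cb are the tones of an F half-diminished seventh chord (F–Ab–Cb–Eb), making F the root.

F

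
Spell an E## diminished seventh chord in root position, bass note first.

E## diminished seventh is E##–G##–B#–D#. Root position puts the root (E##) in the bass, with the remaining tones above: E##, G##, B#, D#.

E##, G##, B#, D#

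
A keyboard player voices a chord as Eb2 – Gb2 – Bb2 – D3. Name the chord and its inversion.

Reducing to letter names: Eb, Gb, Bb, D. These stack in thirds as Eb–Gb–Bb–D — an Eb minor-major seventh chord.
Eb is the root of Eb minor-major seventh; root in the bass means root position (figured bass 7).

Eb minor-major seventh, root position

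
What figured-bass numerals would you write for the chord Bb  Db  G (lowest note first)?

The notes Bb, Db, G stack in thirds as G–Bb–Db — a G diminished triad. The bass Bb is the third, so this is first inversion: figured 6.

6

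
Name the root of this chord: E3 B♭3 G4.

E

The distinct letter names are E, Bb, G. Arranged as a stack of thirds they read E–G–Bb, so E is the root (an E diminished triad).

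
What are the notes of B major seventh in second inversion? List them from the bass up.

The chord tones are B–D#–F#–A#. With the fifth (F#) lowest for second inversion: F#, A#, B, D#.

F#, A#, B, D#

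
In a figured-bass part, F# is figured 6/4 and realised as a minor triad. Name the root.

B

The figures 6/4 mean the fifth of the chord is in the bass. If F# is the fifth of a minor triad, the root is B (chord tones B–D–F#).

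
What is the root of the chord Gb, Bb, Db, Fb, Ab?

Reordering Gb, Bb, Db, Fb, Ab into stacked thirds gives Gb–Bb–Db–Fb–Ab; the bottom of that stack, Gb, is the root.

Gb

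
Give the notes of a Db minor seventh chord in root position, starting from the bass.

Db, Fb, Ab, Cb

Spelling Db minor seventh: Db–Fb–Ab–Cb. In root position the root is bass, giving Db, Fb, Ab, Cb from the bottom.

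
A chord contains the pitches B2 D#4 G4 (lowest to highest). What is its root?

G

The distinct letter names are B, D#, G. Arranged as a stack of thirds they read G–B–D#, so G is the root (a G augmented triad).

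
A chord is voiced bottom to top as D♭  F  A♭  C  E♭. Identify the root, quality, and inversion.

Reducing to letter names: Db, F, Ab, C, Eb. These stack in thirds as Db–F–Ab–C–Eb — a Db major ninth chord.
Db is the root of Db major ninth; root in the bass means root position.

Db major ninth, root position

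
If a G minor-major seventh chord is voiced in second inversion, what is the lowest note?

G minor-major seventh is G–Bb–D–F#. Second inversion places the fifth in the bass: D.

D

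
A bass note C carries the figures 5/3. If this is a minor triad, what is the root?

C

The figures 5/3 mean the root of the chord is in the bass. If C is the root of a minor triad, the root is C (chord tones C–Eb–G).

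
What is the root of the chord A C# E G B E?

A, C#, E, G, B are the tones of an A dominant ninth chord (A–C#–E–G–B), making A the root.

A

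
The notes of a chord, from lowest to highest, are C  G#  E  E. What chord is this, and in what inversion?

C augmented, root position

The pitch classes C, G#, E arrange in thirds as C–E–G#: a C augmented triad.
With the root (C) in the bass, the chord is in root position (figured bass 5/3).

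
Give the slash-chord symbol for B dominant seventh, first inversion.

First inversion of B dominant seventh has the third (D#) in the bass. As a slash chord: B7/D#.

B7/D#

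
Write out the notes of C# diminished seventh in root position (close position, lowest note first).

C#, E, G, Bb

Spelling C# diminished seventh: C#–E–G–Bb. In root position the root is bass, giving C#, E, G, Bb from the bottom.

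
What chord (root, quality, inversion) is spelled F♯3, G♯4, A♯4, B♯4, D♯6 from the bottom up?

Reducing to letter names: F#, G#, A#, B#, D#. These stack in thirds as G#–B#–D#–F#–A# — a G# dominant ninth chord.
With the seventh (F#) in the bass, the chord is in third inversion.

G# dominant ninth, third inversion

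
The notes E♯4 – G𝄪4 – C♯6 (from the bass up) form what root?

C#

Reordering E#, G##, C# into stacked thirds gives C#–E#–G##; the bottom of that stack, C#, is the root.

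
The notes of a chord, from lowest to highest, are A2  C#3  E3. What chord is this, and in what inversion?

A major, root position

The pitch classes A, C#, E arrange in thirds as A–C#–E: an A major triad.
The lowest note is A, the root of the chord, so this is root position (figured bass 5/3).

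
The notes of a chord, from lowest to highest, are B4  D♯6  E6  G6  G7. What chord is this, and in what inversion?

E minor-major seventh, second inversion

The pitch classes B, D#, E, G arrange in thirds as E–G–B–D#: an E minor-major seventh chord.
With the fifth (B) in the bass, the chord is in second inversion (figured bass 4/3).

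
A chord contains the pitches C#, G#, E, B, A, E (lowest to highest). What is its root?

A

The distinct letter names are C#, G#, E, B, A. Arranged as a stack of thirds they read A–C#–E–G#–B, so A is the root (an A major ninth chord).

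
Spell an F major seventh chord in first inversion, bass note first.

A, C, E, F

The chord tones are F–A–C–E. With the third (A) lowest for first inversion: A, C, E, F.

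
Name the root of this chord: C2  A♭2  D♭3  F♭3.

Reordering C, Ab, Db, Fb into stacked thirds gives Db–Fb–Ab–C; the bottom of that stack, Db, is the root.

Db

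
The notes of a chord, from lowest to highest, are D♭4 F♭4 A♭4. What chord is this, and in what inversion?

Db minor, root position

Reducing to letter names: Db, Fb, Ab. These stack in thirds as Db–Fb–Ab — a Db minor triad.
With the root (Db) in the bass, the chord is in root position (figured bass 5/3).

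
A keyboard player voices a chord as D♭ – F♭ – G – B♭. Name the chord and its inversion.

G diminished seventh, second inversion

Reducing to letter names: Db, Fb, G, Bb. These stack in thirds as G–Bb–Db–Fb — a G diminished seventh chord.
Db is the fifth of G diminished seventh; fifth in the bass means second inversion (figured bass 4/3).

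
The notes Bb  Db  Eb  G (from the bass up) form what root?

Eb

Reordering Bb, Db, Eb, G into stacked thirds gives Eb–G–Bb–Db; the bottom of that stack, Eb, is the root.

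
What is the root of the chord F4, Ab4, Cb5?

F

F, Ab, Cb are the tones of an F diminished triad (F–Ab–Cb), making F the root.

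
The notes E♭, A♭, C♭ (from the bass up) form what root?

Ab

Reordering Eb, Ab, Cb into stacked thirds gives Ab–Cb–Eb; the bottom of that stack, Ab, is the root.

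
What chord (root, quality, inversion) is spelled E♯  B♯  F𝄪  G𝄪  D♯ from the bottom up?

E# dominant ninth, root position

The distinct note names are E#, B#, F##, G##, D#. Stacked in thirds they read E#–G##–B#–D#–F##, which is a dominant ninth chord on E#.
With the root (E#) in the bass, the chord is in root position.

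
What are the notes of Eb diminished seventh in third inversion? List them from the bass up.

The chord tones are Eb–Gb–Bbb–Dbb. With the seventh (Dbb) lowest for third inversion: Dbb, Eb, Gb, Bbb.

Dbb, Eb, Gb, Bbb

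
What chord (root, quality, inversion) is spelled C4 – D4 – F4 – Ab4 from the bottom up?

D half-diminished seventh, third inversion

The pitch classes C, D, F, Ab arrange in thirds as D–F–Ab–C: a D half-diminished seventh chord.
The lowest note is C, the seventh of the chord, so this is third inversion (figured bass 4/2).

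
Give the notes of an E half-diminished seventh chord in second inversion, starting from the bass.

Bb, D, E, G

E half-diminished seventh is E–G–Bb–D. Second inversion puts the fifth (Bb) in the bass, with the remaining tones above: Bb, D, E, G.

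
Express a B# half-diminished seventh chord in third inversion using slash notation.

B#ø7/A#

Third inversion of B# half-diminished seventh has the seventh (A#) in the bass. As a slash chord: B#ø7/A#.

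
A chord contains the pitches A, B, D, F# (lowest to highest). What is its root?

Reordering A, B, D, F# into stacked thirds gives B–D–F#–A; the bottom of that stack, B, is the root.

B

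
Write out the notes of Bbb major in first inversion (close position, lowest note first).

Db, Fb, Bbb

Bbb major is Bbb–Db–Fb. First inversion puts the third (Db) in the bass, with the remaining tones above: Db, Fb, Bbb.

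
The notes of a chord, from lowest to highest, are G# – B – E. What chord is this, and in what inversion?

The distinct note names are G#, B, E. Stacked in thirds they read E–G#–B, which is a major triad on E.
With the third (G#) in the bass, the chord is in first inversion (figured bass 6).

E major, first inversion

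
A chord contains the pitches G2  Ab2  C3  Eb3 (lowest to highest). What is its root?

Ab

Reordering G, Ab, C, Eb into stacked thirds gives Ab–C–Eb–G; the bottom of that stack, Ab, is the root.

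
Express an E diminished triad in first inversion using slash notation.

Edim/G

First inversion of E diminished has the third (G) in the bass. As a slash chord: Edim/G.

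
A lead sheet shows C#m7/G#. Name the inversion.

second inversion

C#m7/G# means C# minor seventh with G# in the bass. G# is the fifth of C# minor seventh (C#–E–G#–B), so this is second inversion.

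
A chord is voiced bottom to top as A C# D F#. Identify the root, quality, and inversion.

The pitch classes A, C#, D, F# arrange in thirds as D–F#–A–C#: a D major seventh chord.
The lowest note is A, the fifth of the chord, so this is second inversion (figured bass 4/3).

D major seventh, second inversion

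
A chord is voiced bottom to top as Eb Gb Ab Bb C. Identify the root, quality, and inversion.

The distinct note names are Eb, Gb, Ab, Bb, C. Stacked in thirds they read Ab–C–Eb–Gb–Bb, which is a dominant ninth chord on Ab.
The lowest note is Eb, the fifth of the chord, so this is second inversion.

Ab dominant ninth, second inversion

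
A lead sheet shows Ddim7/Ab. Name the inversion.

second inversion

Ddim7/Ab means D diminished seventh with Ab in the bass. Ab is the fifth of D diminished seventh (D–F–Ab–Cb), so this is second inversion.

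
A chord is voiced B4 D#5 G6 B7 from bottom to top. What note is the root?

G

The distinct letter names are B, D#, G. Arranged as a stack of thirds they read G–B–D#, so G is the root (a G augmented triad).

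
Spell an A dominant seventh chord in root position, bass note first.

A, C#, E, G

The chord tones are A–C#–E–G. With the root (A) lowest for root position: A, C#, E, G.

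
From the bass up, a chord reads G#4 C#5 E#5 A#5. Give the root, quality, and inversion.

The distinct note names are G#, C#, E#, A#. Stacked in thirds they read A#–C#–E#–G#, which is a minor seventh chord on A#.
The lowest note is G#, the seventh of the chord, so this is third inversion (figured bass 4/2).

A# minor seventh, third inversion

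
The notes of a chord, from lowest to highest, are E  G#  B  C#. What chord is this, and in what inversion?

C# minor seventh, first inversion

The distinct note names are E, G#, B, C#. Stacked in thirds they read C#–E–G#–B, which is a minor seventh chord on C#.
The lowest note is E, the third of the chord, so this is first inversion (figured bass 6/5).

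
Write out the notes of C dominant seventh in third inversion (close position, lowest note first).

Bb, C, E, G

Spelling C dominant seventh: C–E–G–Bb. In third inversion the seventh is bass, giving Bb, C, E, G from the bottom.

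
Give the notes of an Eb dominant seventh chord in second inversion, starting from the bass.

Bb, Db, Eb, G

Spelling Eb dominant seventh: Eb–G–Bb–Db. In second inversion the fifth is bass, giving Bb, Db, Eb, G from the bottom.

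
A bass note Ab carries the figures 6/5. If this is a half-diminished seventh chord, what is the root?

F

The figures 6/5 mean the third of the chord is in the bass. If Ab is the third of a half-diminished seventh chord, the root is F (chord tones F–Ab–Cb–Eb).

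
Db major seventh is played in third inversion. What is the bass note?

Db major seventh is Db–F–Ab–C. Third inversion places the seventh in the bass: C.

C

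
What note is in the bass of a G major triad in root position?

G

G major is G–B–D. Root position places the root in the bass: G.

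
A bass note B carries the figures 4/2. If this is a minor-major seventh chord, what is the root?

The figures 4/2 mean the seventh of the chord is in the bass. If B is the seventh of a minor-major seventh chord, the root is C (chord tones C–Eb–G–B).

C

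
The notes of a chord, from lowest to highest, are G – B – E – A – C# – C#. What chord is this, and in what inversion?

The pitch classes G, B, E, A, C# arrange in thirds as A–C#–E–G–B: an A dominant ninth chord.
The lowest note is G, the seventh of the chord, so this is third inversion.

A dominant ninth, third inversion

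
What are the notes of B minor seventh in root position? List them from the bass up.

B, D, F#, A

The chord tones are B–D–F#–A. With the root (B) lowest for root position: B, D, F#, A.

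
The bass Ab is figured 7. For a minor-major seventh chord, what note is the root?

Ab

The figures 7 mean the root of the chord is in the bass. If Ab is the root of a minor-major seventh chord, the root is Ab (chord tones Ab–Cb–Eb–G).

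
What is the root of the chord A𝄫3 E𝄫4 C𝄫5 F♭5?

The distinct letter names are Abb, Ebb, Cbb, Fb. Arranged as a stack of thirds they read Fb–Abb–Cbb–Ebb, so Fb is the root (an Fb half-diminished seventh chord).

Fb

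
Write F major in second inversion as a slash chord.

Second inversion of F major has the fifth (C) in the bass. As a slash chord: FM/C.

FM/C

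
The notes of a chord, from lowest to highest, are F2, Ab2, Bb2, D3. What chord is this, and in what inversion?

The pitch classes F, Ab, Bb, D arrange in thirds as Bb–D–F–Ab: a Bb dominant seventh chord.
With the fifth (F) in the bass, the chord is in second inversion (figured bass 4/3).

Bb dominant seventh, second inversion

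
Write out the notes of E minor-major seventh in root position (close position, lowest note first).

Spelling E minor-major seventh: E–G–B–D#. In root position the root is bass, giving E, G, B, D# from the bottom.

E, G, B, D#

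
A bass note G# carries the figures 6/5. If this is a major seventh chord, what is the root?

E

The figures 6/5 mean the third of the chord is in the bass. If G# is the third of a major seventh chord, the root is E (chord tones E–G#–B–D#).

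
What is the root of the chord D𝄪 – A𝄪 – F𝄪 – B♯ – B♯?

B#

D##, A##, F##, B# are the tones of a B# major seventh chord (B#–D##–F##–A##), making B# the root.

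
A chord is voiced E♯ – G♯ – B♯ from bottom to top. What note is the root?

Reordering E#, G#, B# into stacked thirds gives E#–G#–B#; the bottom of that stack, E#, is the root.

E#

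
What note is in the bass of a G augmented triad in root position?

G

G augmented is G–B–D#. Root position places the root in the bass: G.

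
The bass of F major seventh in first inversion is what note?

A

F major seventh is F–A–C–E. First inversion places the third in the bass: A.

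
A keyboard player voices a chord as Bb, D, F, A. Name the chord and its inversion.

Bb major seventh, root position

The pitch classes Bb, D, F, A arrange in thirds as Bb–D–F–A: a Bb major seventh chord.
Bb is the root of Bb major seventh; root in the bass means root position (figured bass 7).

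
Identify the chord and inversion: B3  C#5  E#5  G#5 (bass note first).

C# dominant seventh, third inversion

The distinct note names are B, C#, E#, G#. Stacked in thirds they read C#–E#–G#–B, which is a dominant seventh chord on C#.
The lowest note is B, the seventh of the chord, so this is third inversion (figured bass 4/2).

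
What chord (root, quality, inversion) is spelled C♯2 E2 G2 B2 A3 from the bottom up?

The pitch classes C#, E, G, B, A arrange in thirds as A–C#–E–G–B: an A dominant ninth chord.
With the third (C#) in the bass, the chord is in first inversion.

A dominant ninth, first inversion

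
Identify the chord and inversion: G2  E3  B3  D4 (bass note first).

E minor seventh, first inversion

The pitch classes G, E, B, D arrange in thirds as E–G–B–D: an E minor seventh chord.
The lowest note is G, the third of the chord, so this is first inversion (figured bass 6/5).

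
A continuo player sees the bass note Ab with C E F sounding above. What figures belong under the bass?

The notes Ab, C, E, F stack in thirds as F–Ab–C–E — an F minor-major seventh chord. The bass Ab is the third, so this is first inversion: figured 6/5.

6/5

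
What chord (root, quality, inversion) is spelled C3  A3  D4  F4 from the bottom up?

D minor seventh, third inversion

Reducing to letter names: C, A, D, F. These stack in thirds as D–F–A–C — a D minor seventh chord.
The lowest note is C, the seventh of the chord, so this is third inversion (figured bass 4/2).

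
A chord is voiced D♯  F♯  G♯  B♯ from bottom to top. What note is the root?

D#, F#, G#, B# are the tones of a G# dominant seventh chord (G#–B#–D#–F#), making G# the root.

G#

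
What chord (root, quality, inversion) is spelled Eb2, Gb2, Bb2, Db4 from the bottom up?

Reducing to letter names: Eb, Gb, Bb, Db. These stack in thirds as Eb–Gb–Bb–Db — an Eb minor seventh chord.
Eb is the root of Eb minor seventh; root in the bass means root position (figured bass 7).

Eb minor seventh, root position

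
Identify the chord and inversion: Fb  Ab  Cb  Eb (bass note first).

Fb major seventh, root position

Reducing to letter names: Fb, Ab, Cb, Eb. These stack in thirds as Fb–Ab–Cb–Eb — an Fb major seventh chord.
Fb is the root of Fb major seventh; root in the bass means root position (figured bass 7).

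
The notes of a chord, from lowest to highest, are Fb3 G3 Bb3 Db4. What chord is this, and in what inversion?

The pitch classes Fb, G, Bb, Db arrange in thirds as G–Bb–Db–Fb: a G diminished seventh chord.
Fb is the seventh of G diminished seventh; seventh in the bass means third inversion (figured bass 4/2).

G diminished seventh, third inversion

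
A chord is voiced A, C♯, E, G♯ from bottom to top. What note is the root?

A

Reordering A, C#, E, G# into stacked thirds gives A–C#–E–G#; the bottom of that stack, A, is the root.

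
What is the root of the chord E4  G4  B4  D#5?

E

The distinct letter names are E, G, B, D#. Arranged as a stack of thirds they read E–G–B–D#, so E is the root (an E minor-major seventh chord).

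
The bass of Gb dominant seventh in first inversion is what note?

The third of Gb dominant seventh (Gb–Bb–Db–Fb) is Bb; that is the bass in first inversion.

Bb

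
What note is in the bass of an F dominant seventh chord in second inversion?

F dominant seventh is F–A–C–Eb. Second inversion places the fifth in the bass: C.

C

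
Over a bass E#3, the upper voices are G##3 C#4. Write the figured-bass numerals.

6

The notes E#, G##, C# stack in thirds as C#–E#–G## — a C# augmented triad. The bass E# is the third, so this is first inversion: figured 6.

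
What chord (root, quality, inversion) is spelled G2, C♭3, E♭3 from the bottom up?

The pitch classes G, Cb, Eb arrange in thirds as Cb–Eb–G: a Cb augmented triad.
G is the fifth of Cb augmented; fifth in the bass means second inversion (figured bass 6/4).

Cb augmented, second inversion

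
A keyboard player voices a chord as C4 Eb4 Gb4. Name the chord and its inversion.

C diminished, root position

The pitch classes C, Eb, Gb arrange in thirds as C–Eb–Gb: a C diminished triad.
With the root (C) in the bass, the chord is in root position (figured bass 5/3).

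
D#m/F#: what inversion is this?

D#m/F# means D# minor with F# in the bass. F# is the third of D# minor (D#–F#–A#), so this is first inversion.

first inversion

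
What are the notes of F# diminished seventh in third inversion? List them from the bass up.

Spelling F# diminished seventh: F#–A–C–Eb. In third inversion the seventh is bass, giving Eb, F#, A, C from the bottom.

Eb, F#, A, C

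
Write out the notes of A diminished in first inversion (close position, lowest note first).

A diminished is A–C–Eb. First inversion puts the third (C) in the bass, with the remaining tones above: C, Eb, A.

C, Eb, A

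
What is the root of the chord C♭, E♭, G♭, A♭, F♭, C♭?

Fb

Cb, Eb, Gb, Ab, Fb are the tones of an Fb major ninth chord (Fb–Ab–Cb–Eb–Gb), making Fb the root.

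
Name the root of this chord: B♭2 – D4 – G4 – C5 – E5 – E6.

C

The distinct letter names are Bb, D, G, C, E. Arranged as a stack of thirds they read C–E–G–Bb–D, so C is the root (a C dominant ninth chord).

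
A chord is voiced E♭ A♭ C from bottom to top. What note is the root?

The distinct letter names are Eb, Ab, C. Arranged as a stack of thirds they read Ab–C–Eb, so Ab is the root (an Ab major triad).

Ab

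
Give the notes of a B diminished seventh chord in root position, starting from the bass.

B diminished seventh is B–D–F–Ab. Root position puts the root (B) in the bass, with the remaining tones above: B, D, F, Ab.

B, D, F, Ab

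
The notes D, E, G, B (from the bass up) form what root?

D, E, G, B are the tones of an E minor seventh chord (E–G–B–D), making E the root.

E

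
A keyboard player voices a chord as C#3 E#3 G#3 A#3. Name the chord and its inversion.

Reducing to letter names: C#, E#, G#, A#. These stack in thirds as A#–C#–E#–G# — an A# minor seventh chord.
C# is the third of A# minor seventh; third in the bass means first inversion (figured bass 6/5).

A# minor seventh, first inversion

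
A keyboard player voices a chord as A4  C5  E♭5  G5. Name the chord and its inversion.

The pitch classes A, C, Eb, G arrange in thirds as A–C–Eb–G: an A half-diminished seventh chord.
With the root (A) in the bass, the chord is in root position (figured bass 7).

A half-diminished seventh, root position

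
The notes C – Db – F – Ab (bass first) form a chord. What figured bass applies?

The notes C, Db, F, Ab stack in thirds as Db–F–Ab–C — a Db major seventh chord. The bass C is the seventh, so this is third inversion: figured 4/2.

4/2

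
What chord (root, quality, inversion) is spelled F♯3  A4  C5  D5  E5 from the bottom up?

The distinct note names are F#, A, C, D, E. Stacked in thirds they read D–F#–A–C–E, which is a dominant ninth chord on D.
The lowest note is F#, the third of the chord, so this is first inversion.

D dominant ninth, first inversion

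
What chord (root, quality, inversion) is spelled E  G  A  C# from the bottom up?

Reducing to letter names: E, G, A, C#. These stack in thirds as A–C#–E–G — an A dominant seventh chord.
With the fifth (E) in the bass, the chord is in second inversion (figured bass 4/3).

A dominant seventh, second inversion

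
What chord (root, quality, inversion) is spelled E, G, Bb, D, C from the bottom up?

C dominant ninth, first inversion

The distinct note names are E, G, Bb, D, C. Stacked in thirds they read C–E–G–Bb–D, which is a dominant ninth chord on C.
E is the third of C dominant ninth; third in the bass means first inversion.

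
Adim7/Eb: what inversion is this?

second inversion

Adim7/Eb means A diminished seventh with Eb in the bass. Eb is the fifth of A diminished seventh (A–C–Eb–Gb), so this is second inversion.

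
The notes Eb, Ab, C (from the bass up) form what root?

Reordering Eb, Ab, C into stacked thirds gives Ab–C–Eb; the bottom of that stack, Ab, is the root.

Ab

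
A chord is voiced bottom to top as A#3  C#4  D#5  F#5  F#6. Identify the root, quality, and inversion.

Reducing to letter names: A#, C#, D#, F#. These stack in thirds as D#–F#–A#–C# — a D# minor seventh chord.
The lowest note is A#, the fifth of the chord, so this is second inversion (figured bass 4/3).

D# minor seventh, second inversion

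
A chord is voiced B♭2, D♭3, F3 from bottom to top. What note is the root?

Bb

Bb, Db, F are the tones of a Bb minor triad (Bb–Db–F), making Bb the root.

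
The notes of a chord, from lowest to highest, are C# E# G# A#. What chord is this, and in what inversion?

The distinct note names are C#, E#, G#, A#. Stacked in thirds they read A#–C#–E#–G#, which is a minor seventh chord on A#.
With the third (C#) in the bass, the chord is in first inversion (figured bass 6/5).

A# minor seventh, first inversion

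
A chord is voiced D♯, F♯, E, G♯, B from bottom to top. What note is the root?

E

The distinct letter names are D#, F#, E, G#, B. Arranged as a stack of thirds they read E–G#–B–D#–F#, so E is the root (an E major ninth chord).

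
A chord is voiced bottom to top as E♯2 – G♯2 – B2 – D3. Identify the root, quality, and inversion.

The distinct note names are E#, G#, B, D. Stacked in thirds they read E#–G#–B–D, which is a diminished seventh chord on E#.
E# is the root of E# diminished seventh; root in the bass means root position (figured bass 7).

E# diminished seventh, root position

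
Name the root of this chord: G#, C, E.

The distinct letter names are G#, C, E. Arranged as a stack of thirds they read C–E–G#, so C is the root (a C augmented triad).

C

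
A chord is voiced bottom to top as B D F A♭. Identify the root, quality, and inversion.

B diminished seventh, root position

Reducing to letter names: B, D, F, Ab. These stack in thirds as B–D–F–Ab — a B diminished seventh chord.
With the root (B) in the bass, the chord is in root position (figured bass 7).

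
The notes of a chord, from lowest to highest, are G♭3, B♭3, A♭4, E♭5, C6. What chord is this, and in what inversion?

Reducing to letter names: Gb, Bb, Ab, Eb, C. These stack in thirds as Ab–C–Eb–Gb–Bb — an Ab dominant ninth chord.
Gb is the seventh of Ab dominant ninth; seventh in the bass means third inversion.

Ab dominant ninth, third inversion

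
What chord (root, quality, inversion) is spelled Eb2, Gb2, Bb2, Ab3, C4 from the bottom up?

Ab dominant ninth, second inversion

The pitch classes Eb, Gb, Bb, Ab, C arrange in thirds as Ab–C–Eb–Gb–Bb: an Ab dominant ninth chord.
Eb is the fifth of Ab dominant ninth; fifth in the bass means second inversion.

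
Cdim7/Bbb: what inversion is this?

Cdim7/Bbb means C diminished seventh with Bbb in the bass. Bbb is the seventh of C diminished seventh (C–Eb–Gb–Bbb), so this is third inversion.

third inversion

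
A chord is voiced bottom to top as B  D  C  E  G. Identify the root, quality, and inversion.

C major ninth, third inversion

Reducing to letter names: B, D, C, E, G. These stack in thirds as C–E–G–B–D — a C major ninth chord.
The lowest note is B, the seventh of the chord, so this is third inversion.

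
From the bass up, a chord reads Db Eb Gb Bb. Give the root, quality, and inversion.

Reducing to letter names: Db, Eb, Gb, Bb. These stack in thirds as Eb–Gb–Bb–Db — an Eb minor seventh chord.
With the seventh (Db) in the bass, the chord is in third inversion (figured bass 4/2).

Eb minor seventh, third inversion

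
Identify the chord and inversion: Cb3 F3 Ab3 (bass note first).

The distinct note names are Cb, F, Ab. Stacked in thirds they read F–Ab–Cb, which is a diminished triad on F.
The lowest note is Cb, the fifth of the chord, so this is second inversion (figured bass 6/4).

F diminished, second inversion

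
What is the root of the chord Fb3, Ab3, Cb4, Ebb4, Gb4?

Fb

Reordering Fb, Ab, Cb, Ebb, Gb into stacked thirds gives Fb–Ab–Cb–Ebb–Gb; the bottom of that stack, Fb, is the root.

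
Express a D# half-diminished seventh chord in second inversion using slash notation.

Second inversion of D# half-diminished seventh has the fifth (A) in the bass. As a slash chord: D#ø7/A.

D#ø7/A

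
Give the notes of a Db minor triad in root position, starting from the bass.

Db, Fb, Ab

The chord tones are Db–Fb–Ab. With the root (Db) lowest for root position: Db, Fb, Ab.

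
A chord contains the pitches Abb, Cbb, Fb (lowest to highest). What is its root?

Abb, Cbb, Fb are the tones of an Fb diminished triad (Fb–Abb–Cbb), making Fb the root.

Fb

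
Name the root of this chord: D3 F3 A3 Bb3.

Reordering D, F, A, Bb into stacked thirds gives Bb–D–F–A; the bottom of that stack, Bb, is the root.

Bb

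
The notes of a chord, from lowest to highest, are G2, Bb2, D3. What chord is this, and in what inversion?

Reducing to letter names: G, Bb, D. These stack in thirds as G–Bb–D — a G minor triad.
With the root (G) in the bass, the chord is in root position (figured bass 5/3).

G minor, root position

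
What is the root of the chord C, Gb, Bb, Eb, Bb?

C, Gb, Bb, Eb are the tones of a C half-diminished seventh chord (C–Eb–Gb–Bb), making C the root.

C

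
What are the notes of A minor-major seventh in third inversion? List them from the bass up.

G#, A, C, E

A minor-major seventh is A–C–E–G#. Third inversion puts the seventh (G#) in the bass, with the remaining tones above: G#, A, C, E.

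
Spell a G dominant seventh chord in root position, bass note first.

G, B, D, F

G dominant seventh is G–B–D–F. Root position puts the root (G) in the bass, with the remaining tones above: G, B, D, F.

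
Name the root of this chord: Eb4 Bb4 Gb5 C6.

Reordering Eb, Bb, Gb, C into stacked thirds gives C–Eb–Gb–Bb; the bottom of that stack, C, is the root.

C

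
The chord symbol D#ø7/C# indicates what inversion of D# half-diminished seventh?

D#ø7/C# means D# half-diminished seventh with C# in the bass. C# is the seventh of D# half-diminished seventh (D#–F#–A–C#), so this is third inversion.

third inversion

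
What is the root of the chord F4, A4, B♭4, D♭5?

Bb

F, A, Bb, Db are the tones of a Bb minor-major seventh chord (Bb–Db–F–A), making Bb the root.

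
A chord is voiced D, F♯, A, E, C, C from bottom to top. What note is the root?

D

The distinct letter names are D, F#, A, E, C. Arranged as a stack of thirds they read D–F#–A–C–E, so D is the root (a D dominant ninth chord).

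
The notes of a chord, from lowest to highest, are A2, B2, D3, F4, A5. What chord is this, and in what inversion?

The pitch classes A, B, D, F arrange in thirds as B–D–F–A: a B half-diminished seventh chord.
A is the seventh of B half-diminished seventh; seventh in the bass means third inversion (figured bass 4/2).

B half-diminished seventh, third inversion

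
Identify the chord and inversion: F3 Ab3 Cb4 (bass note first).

F diminished, root position

The distinct note names are F, Ab, Cb. Stacked in thirds they read F–Ab–Cb, which is a diminished triad on F.
With the root (F) in the bass, the chord is in root position (figured bass 5/3).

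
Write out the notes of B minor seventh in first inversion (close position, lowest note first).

D, F#, A, B

B minor seventh is B–D–F#–A. First inversion puts the third (D) in the bass, with the remaining tones above: D, F#, A, B.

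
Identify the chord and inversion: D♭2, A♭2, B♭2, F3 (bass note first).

Reducing to letter names: Db, Ab, Bb, F. These stack in thirds as Bb–Db–F–Ab — a Bb minor seventh chord.
The lowest note is Db, the third of the chord, so this is first inversion (figured bass 6/5).

Bb minor seventh, first inversion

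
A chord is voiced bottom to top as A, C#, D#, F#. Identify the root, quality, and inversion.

Reducing to letter names: A, C#, D#, F#. These stack in thirds as D#–F#–A–C# — a D# half-diminished seventh chord.
With the fifth (A) in the bass, the chord is in second inversion (figured bass 4/3).

D# half-diminished seventh, second inversion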